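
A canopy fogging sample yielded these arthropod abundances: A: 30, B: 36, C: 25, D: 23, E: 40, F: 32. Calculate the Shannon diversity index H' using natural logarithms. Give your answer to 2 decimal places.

Total N = 30+36+25+23+40+32 = 186, so the proportions are 0.1613, 0.1935, 0.1344, 0.1237, 0.2151, 0.172 (working shown to 4 dp, full precision carried).
Each pᵢ ln pᵢ term: 0.1613×(-1.8245)=-0.2943, 0.1935×(-1.6422)=-0.3179, 0.1344×(-2.0069)=-0.2697, 0.1237×(-2.0903)=-0.2585, 0.2151×(-1.5369)=-0.3305, 0.172×(-1.7600)=-0.3028.
Sum = -1.7737, so H' = 1.77.

1.77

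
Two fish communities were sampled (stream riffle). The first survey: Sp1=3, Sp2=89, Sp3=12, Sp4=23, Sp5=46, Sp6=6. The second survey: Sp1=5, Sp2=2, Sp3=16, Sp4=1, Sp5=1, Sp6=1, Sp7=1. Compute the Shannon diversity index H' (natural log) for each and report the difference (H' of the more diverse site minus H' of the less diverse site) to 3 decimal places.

0.020

The first survey: N=179, proportions 0.01676, 0.497207, 0.067039, 0.128492, 0.256983, 0.03352, giving H' = 1.323767 (working shown to 6 dp, full precision carried).
The second survey: N=27, proportions 0.185185, 0.074074, 0.592593, 0.037037, 0.037037, 0.037037, 0.037037, giving H' = 1.303433.
Difference = |1.323767 − 1.303433| = 0.020334, i.e. 0.020 to 3 decimal places.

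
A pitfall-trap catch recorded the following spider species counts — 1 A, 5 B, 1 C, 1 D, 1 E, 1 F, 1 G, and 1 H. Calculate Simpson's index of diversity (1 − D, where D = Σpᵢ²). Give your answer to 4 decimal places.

0.7778

Total N = 1+5+1+1+1+1+1+1 = 12, so the proportions are 0.083333, 0.416667, 0.083333, 0.083333, 0.083333, 0.083333, 0.083333, 0.083333 (working shown to 6 dp, full precision carried).
D = 0.083333² + 0.416667² + 0.083333² + 0.083333² + 0.083333² + 0.083333² + 0.083333² + 0.083333² = 0.006944 + 0.173611 + 0.006944 + 0.006944 + 0.006944 + 0.006944 + 0.006944 + 0.006944 = 0.222222.
So 1 − D = 0.777778, i.e. 0.7778 to 4 decimal places.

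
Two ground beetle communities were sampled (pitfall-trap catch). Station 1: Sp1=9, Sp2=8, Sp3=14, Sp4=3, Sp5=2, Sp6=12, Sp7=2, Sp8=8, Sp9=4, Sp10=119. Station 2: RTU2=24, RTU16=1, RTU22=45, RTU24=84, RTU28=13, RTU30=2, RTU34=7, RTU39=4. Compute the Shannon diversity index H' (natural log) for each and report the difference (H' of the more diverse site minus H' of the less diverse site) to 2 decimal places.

Station 1: N=181, proportions 0.0497, 0.0442, 0.0773, 0.0166, 0.011, 0.0663, 0.011, 0.0442, 0.0221, 0.6575, giving H' = 1.3303 (working shown to 4 dp, full precision carried).
Station 2: N=180, proportions 0.1333, 0.0056, 0.25, 0.4667, 0.0722, 0.0111, 0.0389, 0.0222, giving H' = 1.4504.
Difference = |1.3303 − 1.4504| = 0.1201, i.e. 0.12 to 2 decimal places.

0.12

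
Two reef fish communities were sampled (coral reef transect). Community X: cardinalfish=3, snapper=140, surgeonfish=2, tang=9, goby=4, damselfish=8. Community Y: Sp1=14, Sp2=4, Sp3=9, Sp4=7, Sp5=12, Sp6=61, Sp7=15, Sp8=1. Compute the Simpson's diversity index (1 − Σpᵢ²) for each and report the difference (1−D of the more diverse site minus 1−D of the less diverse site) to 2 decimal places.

0.42

Community X: N=166, proportions 0.0181, 0.8434, 0.012, 0.0542, 0.0241, 0.0482, giving 1−D = 0.2824 (working shown to 4 dp, full precision carried).
Community Y: N=123, proportions 0.1138, 0.0325, 0.0732, 0.0569, 0.0976, 0.4959, 0.122, 0.0081, giving 1−D = 0.7070.
Difference = |0.2824 − 0.7070| = 0.4246, i.e. 0.42 to 2 decimal places.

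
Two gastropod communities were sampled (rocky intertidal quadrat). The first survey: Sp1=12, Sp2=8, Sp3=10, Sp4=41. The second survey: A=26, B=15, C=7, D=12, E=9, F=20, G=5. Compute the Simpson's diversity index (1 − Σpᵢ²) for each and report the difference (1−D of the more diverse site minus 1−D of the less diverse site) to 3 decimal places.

0.213

The first survey: N=71, proportions 0.1690141, 0.1126761, 0.1408451, 0.5774648, giving 1−D = 0.6054354 (working shown to 7 dp, full precision carried).
The second survey: N=94, proportions 0.2765957, 0.1595745, 0.0744681, 0.1276596, 0.0957447, 0.212766, 0.0531915, giving 1−D = 0.8189226.
Difference = |0.6054354 − 0.8189226| = 0.2134872, i.e. 0.213 to 3 decimal places.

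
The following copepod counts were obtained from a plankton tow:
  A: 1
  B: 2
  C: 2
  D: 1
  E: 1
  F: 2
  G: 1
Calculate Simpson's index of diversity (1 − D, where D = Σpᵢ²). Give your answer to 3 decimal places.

0.840

Total N = 1+2+2+1+1+2+1 = 10, so the proportions are 0.1, 0.2, 0.2, 0.1, 0.1, 0.2, 0.1 (working shown to 5 dp, full precision carried).
D = 0.1² + 0.2² + 0.2² + 0.1² + 0.1² + 0.2² + 0.1² = 0.01000 + 0.04000 + 0.04000 + 0.01000 + 0.01000 + 0.04000 + 0.01000 = 0.16000.
So 1 − D = 0.84000, i.e. 0.840 to 3 decimal places.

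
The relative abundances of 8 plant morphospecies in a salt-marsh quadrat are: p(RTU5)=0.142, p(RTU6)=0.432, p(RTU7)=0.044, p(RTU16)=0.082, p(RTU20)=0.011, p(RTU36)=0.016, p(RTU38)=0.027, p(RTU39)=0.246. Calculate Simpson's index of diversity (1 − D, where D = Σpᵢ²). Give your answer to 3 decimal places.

0.723

D = 0.142² + 0.432² + 0.044² + 0.082² + 0.011² + 0.016² + 0.027² + 0.246² = 0.02016 + 0.18662 + 0.00194 + 0.00672 + 0.00012 + 0.00026 + 0.00073 + 0.06052 = 0.27707 (working shown to 5 dp, full precision carried).
So 1 − D = 0.72293, i.e. 0.723 to 3 decimal places.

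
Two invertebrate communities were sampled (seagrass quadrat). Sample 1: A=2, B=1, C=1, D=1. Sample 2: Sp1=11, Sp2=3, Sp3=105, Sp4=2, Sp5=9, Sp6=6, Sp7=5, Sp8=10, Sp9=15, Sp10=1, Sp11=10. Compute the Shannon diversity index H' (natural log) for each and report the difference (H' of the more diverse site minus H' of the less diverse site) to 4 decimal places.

0.2001

Sample 1: N=5, proportions 0.4, 0.2, 0.2, 0.2, giving H' = 1.332179 (working shown to 6 dp, full precision carried).
Sample 2: N=177, proportions 0.062147, 0.016949, 0.59322, 0.011299, 0.050847, 0.033898, 0.028249, 0.056497, 0.084746, 0.00565, 0.056497, giving H' = 1.532251.
Difference = |1.332179 − 1.532251| = 0.200072, i.e. 0.2001 to 4 decimal places.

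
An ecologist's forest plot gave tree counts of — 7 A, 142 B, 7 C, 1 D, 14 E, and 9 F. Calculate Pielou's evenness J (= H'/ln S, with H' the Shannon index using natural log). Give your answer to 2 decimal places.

Total N = 7+142+7+1+14+9 = 180, so the proportions are 0.0389, 0.7889, 0.0389, 0.0056, 0.0778, 0.05 (working shown to 4 dp, full precision carried).
H' = −Σ pᵢ ln pᵢ = −((-0.1263) + (-0.1871) + (-0.1263) + (-0.0288) + (-0.1986) + (-0.1498)) = 0.8169.
With S = 6 species, ln S = 1.7918, so J = 0.8169/1.7918 = 0.4559, i.e. 0.46 to 2 decimal places.

0.46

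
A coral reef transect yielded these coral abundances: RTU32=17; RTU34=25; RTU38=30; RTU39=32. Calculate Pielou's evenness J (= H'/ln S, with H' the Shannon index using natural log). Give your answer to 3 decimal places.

0.981

Total N = 17+25+30+32 = 104, so the proportions are 0.16346, 0.24038, 0.28846, 0.30769 (working shown to 5 dp, full precision carried).
H' = −Σ pᵢ ln pᵢ = −((-0.29606) + (-0.34267) + (-0.35861) + (-0.36266)) = 1.36001.
With S = 4 species, ln S = 1.38629, so J = 1.36001/1.38629 = 0.98104, i.e. 0.981 to 3 decimal places.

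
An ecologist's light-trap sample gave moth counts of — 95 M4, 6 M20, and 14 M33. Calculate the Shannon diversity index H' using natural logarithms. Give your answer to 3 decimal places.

0.568

Total N = 95+6+14 = 115, so the proportions are 0.82609, 0.05217, 0.12174 (working shown to 5 dp, full precision carried).
Each pᵢ ln pᵢ term: 0.82609×(-0.19106)=-0.15783, 0.05217×(-2.95317)=-0.15408, 0.12174×(-2.10587)=-0.25637.
Sum = -0.56827, so H' = 0.568.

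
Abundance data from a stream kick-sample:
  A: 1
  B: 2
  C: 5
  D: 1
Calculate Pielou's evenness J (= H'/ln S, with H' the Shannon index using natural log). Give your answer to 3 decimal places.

0.829

Total N = 1+2+5+1 = 9, so the proportions are 0.11111, 0.22222, 0.55556, 0.11111 (working shown to 5 dp, full precision carried).
H' = −Σ pᵢ ln pᵢ = −((-0.24414) + (-0.33424) + (-0.32655) + (-0.24414)) = 1.14906.
With S = 4 species, ln S = 1.38629, so J = 1.14906/1.38629 = 0.82887, i.e. 0.829 to 3 decimal places.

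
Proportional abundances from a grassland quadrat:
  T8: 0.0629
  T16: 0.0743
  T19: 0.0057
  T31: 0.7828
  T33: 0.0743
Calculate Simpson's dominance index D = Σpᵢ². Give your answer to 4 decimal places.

D = 0.0629² + 0.0743² + 0.0057² + 0.7828² + 0.0743² = 0.003956 + 0.005520 + 0.000032 + 0.612776 + 0.005520 = 0.627806 (working shown to 6 dp, full precision carried).
To 4 decimal places, D = 0.6278.

0.6278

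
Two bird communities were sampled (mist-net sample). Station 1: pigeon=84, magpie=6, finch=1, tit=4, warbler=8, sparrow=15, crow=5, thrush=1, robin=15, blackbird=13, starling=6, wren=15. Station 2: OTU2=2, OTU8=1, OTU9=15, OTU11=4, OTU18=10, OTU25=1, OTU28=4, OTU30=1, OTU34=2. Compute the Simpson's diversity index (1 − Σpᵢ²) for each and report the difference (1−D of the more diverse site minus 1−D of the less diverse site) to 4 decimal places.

0.0399

Station 1: N=173, proportions 0.485549, 0.034682, 0.00578, 0.023121, 0.046243, 0.086705, 0.028902, 0.00578, 0.086705, 0.075145, 0.034682, 0.086705, giving 1−D = 0.730061 (working shown to 6 dp, full precision carried).
Station 2: N=40, proportions 0.05, 0.025, 0.375, 0.1, 0.25, 0.025, 0.1, 0.025, 0.05, giving 1−D = 0.770000.
Difference = |0.730061 − 0.770000| = 0.039939, i.e. 0.0399 to 4 decimal places.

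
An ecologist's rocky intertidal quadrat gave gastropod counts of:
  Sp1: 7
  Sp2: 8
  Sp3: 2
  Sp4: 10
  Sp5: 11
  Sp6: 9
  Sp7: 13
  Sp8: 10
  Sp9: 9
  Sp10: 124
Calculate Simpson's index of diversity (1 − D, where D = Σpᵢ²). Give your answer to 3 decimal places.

0.608

Total N = 7+8+2+10+11+9+13+10+9+124 = 203, so the proportions are 0.03448, 0.03941, 0.00985, 0.04926, 0.05419, 0.04433, 0.06404, 0.04926, 0.04433, 0.61084 (working shown to 5 dp, full precision carried).
D = 0.03448² + 0.03941² + 0.00985² + 0.04926² + 0.05419² + 0.04433² + 0.06404² + 0.04926² + 0.04433² + 0.61084² = 0.00119 + 0.00155 + 0.00010 + 0.00243 + 0.00294 + 0.00197 + 0.00410 + 0.00243 + 0.00197 + 0.37312 = 0.39178.
So 1 − D = 0.60822, i.e. 0.608 to 3 decimal places.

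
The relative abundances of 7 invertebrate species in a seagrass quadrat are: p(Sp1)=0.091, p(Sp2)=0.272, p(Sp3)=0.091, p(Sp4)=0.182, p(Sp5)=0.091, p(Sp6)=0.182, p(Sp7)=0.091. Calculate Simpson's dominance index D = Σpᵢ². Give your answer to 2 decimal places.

D = 0.091² + 0.272² + 0.091² + 0.182² + 0.091² + 0.182² + 0.091² = 0.0083 + 0.0740 + 0.0083 + 0.0331 + 0.0083 + 0.0331 + 0.0083 = 0.1734 (working shown to 4 dp, full precision carried).
To 2 decimal places, D = 0.17.

0.17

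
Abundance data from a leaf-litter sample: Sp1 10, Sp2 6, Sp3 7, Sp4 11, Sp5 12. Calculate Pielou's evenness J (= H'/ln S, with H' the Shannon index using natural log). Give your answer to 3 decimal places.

Total N = 10+6+7+11+12 = 46, so the proportions are 0.21739, 0.13043, 0.15217, 0.23913, 0.26087 (working shown to 5 dp, full precision carried).
H' = −Σ pᵢ ln pᵢ = −((-0.33175) + (-0.26568) + (-0.28650) + (-0.34213) + (-0.35054)) = 1.57661.
With S = 5 species, ln S = 1.60944, so J = 1.57661/1.60944 = 0.97960, i.e. 0.980 to 3 decimal places.

0.980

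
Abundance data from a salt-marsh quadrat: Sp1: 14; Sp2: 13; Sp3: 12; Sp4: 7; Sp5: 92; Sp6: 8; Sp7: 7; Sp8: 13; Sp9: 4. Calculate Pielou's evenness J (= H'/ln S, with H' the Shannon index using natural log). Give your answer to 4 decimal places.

Total N = 14+13+12+7+92+8+7+13+4 = 170, so the proportions are 0.082353, 0.076471, 0.070588, 0.041176, 0.541176, 0.047059, 0.041176, 0.076471, 0.023529 (working shown to 6 dp, full precision carried).
H' = −Σ pᵢ ln pᵢ = −((-0.205614) + (-0.196594) + (-0.187122) + (-0.131348) + (-0.332288) + (-0.143829) + (-0.131348) + (-0.196594) + (-0.088224)) = 1.612961.
With S = 9 species, ln S = 2.197225, so J = 1.612961/2.197225 = 0.734090, i.e. 0.7341 to 4 decimal places.

0.7341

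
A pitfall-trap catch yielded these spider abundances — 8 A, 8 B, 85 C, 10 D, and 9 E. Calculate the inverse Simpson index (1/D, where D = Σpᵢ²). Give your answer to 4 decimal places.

Total N = 8+8+85+10+9 = 120, so the proportions are 0.0666667, 0.0666667, 0.7083333, 0.0833333, 0.075 (working shown to 7 dp, full precision carried).
D = 0.0666667² + 0.0666667² + 0.7083333² + 0.0833333² + 0.075² = 0.0044444 + 0.0044444 + 0.5017361 + 0.0069444 + 0.0056250 = 0.5231944.
So 1/D = 1.911335, i.e. 1.9113 to 4 decimal places.

1.9113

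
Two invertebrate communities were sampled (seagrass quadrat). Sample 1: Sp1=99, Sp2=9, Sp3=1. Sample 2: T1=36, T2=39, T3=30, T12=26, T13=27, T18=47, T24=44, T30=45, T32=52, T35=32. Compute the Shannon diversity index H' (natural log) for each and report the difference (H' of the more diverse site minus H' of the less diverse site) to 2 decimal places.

1.94

Sample 1: N=109, proportions 0.90826, 0.08257, 0.00917, giving H' = 0.33638 (working shown to 5 dp, full precision carried).
Sample 2: N=378, proportions 0.09524, 0.10317, 0.07937, 0.06878, 0.07143, 0.12434, 0.1164, 0.11905, 0.13757, 0.08466, giving H' = 2.27683.
Difference = |0.33638 − 2.27683| = 1.94045, i.e. 1.94 to 2 decimal places.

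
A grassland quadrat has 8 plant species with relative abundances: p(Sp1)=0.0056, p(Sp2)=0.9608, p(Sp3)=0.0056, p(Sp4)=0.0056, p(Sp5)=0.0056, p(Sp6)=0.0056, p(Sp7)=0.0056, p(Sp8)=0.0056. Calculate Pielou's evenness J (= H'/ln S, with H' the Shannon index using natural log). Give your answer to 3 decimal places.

0.116

H' = −Σ pᵢ ln pᵢ = −((-0.02904) + (-0.03842) + (-0.02904) + (-0.02904) + (-0.02904) + (-0.02904) + (-0.02904) + (-0.02904)) = 0.24167 (working shown to 5 dp, full precision carried).
With S = 8 species, ln S = 2.07944, so J = 0.24167/2.07944 = 0.11622, i.e. 0.116 to 3 decimal places.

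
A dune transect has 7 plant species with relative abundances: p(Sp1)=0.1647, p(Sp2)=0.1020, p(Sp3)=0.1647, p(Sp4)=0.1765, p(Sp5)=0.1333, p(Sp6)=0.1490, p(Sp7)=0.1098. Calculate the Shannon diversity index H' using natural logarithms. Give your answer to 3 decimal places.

Each pᵢ ln pᵢ term (working shown to 5 dp, full precision carried): 0.1647×(-1.80363)=-0.29706, 0.102×(-2.28278)=-0.23284, 0.1647×(-1.80363)=-0.29706, 0.1765×(-1.73443)=-0.30613, 0.1333×(-2.01515)=-0.26862, 0.149×(-1.90381)=-0.28367, 0.1098×(-2.20909)=-0.24256.
Sum = -1.92793, so H' = 1.928.

1.928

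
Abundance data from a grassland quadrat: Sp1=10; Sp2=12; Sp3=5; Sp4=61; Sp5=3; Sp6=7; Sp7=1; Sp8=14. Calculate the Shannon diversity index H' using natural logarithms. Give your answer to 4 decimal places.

Total N = 10+12+5+61+3+7+1+14 = 113, so the proportions are 0.088496, 0.106195, 0.044248, 0.539823, 0.026549, 0.061947, 0.00885, 0.123894 (working shown to 6 dp, full precision carried).
Each pᵢ ln pᵢ term: 0.088496×(-2.424803)=-0.214584, 0.106195×(-2.242481)=-0.238140, 0.044248×(-3.117950)=-0.137962, 0.539823×(-0.616514)=-0.332808, 0.026549×(-3.628776)=-0.096339, 0.061947×(-2.781478)=-0.172304, 0.00885×(-4.727388)=-0.041835, 0.123894×(-2.088330)=-0.258731.
Sum = -1.492704, so H' = 1.4927.

1.4927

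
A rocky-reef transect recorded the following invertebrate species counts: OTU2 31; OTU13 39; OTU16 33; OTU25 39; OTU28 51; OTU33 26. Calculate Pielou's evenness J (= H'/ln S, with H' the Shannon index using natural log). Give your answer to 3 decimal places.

0.987

Total N = 31+39+33+39+51+26 = 219, so the proportions are 0.14155, 0.17808, 0.15068, 0.17808, 0.23288, 0.11872 (working shown to 5 dp, full precision carried).
H' = −Σ pᵢ ln pᵢ = −((-0.27675) + (-0.30728) + (-0.28518) + (-0.30728) + (-0.33936) + (-0.25299)) = 1.76884.
With S = 6 species, ln S = 1.79176, so J = 1.76884/1.79176 = 0.98721, i.e. 0.987 to 3 decimal places.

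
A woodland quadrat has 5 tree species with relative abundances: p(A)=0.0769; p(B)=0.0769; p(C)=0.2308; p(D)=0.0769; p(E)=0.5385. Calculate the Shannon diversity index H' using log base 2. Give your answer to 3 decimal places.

1.823

Each pᵢ log₂ pᵢ term (working shown to 5 dp, full precision carried): 0.0769×(-3.70087)=-0.28460, 0.0769×(-3.70087)=-0.28460, 0.2308×(-2.11528)=-0.48821, 0.0769×(-3.70087)=-0.28460, 0.5385×(-0.89298)=-0.48087.
Sum = -1.82287, so H' = 1.823.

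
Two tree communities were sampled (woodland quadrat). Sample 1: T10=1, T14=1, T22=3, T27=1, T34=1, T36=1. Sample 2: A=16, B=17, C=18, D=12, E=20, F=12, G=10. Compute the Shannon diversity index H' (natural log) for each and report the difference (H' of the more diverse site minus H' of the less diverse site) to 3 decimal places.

Sample 1: N=8, proportions 0.125, 0.125, 0.375, 0.125, 0.125, 0.125, giving H' = 1.66746 (working shown to 5 dp, full precision carried).
Sample 2: N=105, proportions 0.15238, 0.1619, 0.17143, 0.11429, 0.19048, 0.11429, 0.09524, giving H' = 1.91938.
Difference = |1.66746 − 1.91938| = 0.25192, i.e. 0.252 to 3 decimal places.

0.252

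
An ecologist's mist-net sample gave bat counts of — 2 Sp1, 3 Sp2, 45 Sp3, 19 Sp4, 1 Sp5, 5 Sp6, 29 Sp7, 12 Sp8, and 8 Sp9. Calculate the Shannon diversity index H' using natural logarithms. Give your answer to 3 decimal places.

Total N = 2+3+45+19+1+5+29+12+8 = 124, so the proportions are 0.01613, 0.02419, 0.3629, 0.15323, 0.00806, 0.04032, 0.23387, 0.09677, 0.06452 (working shown to 5 dp, full precision carried).
Each pᵢ ln pᵢ term: 0.01613×(-4.12713)=-0.06657, 0.02419×(-3.72167)=-0.09004, 0.3629×(-1.01362)=-0.36785, 0.15323×(-1.87584)=-0.28743, 0.00806×(-4.82028)=-0.03887, 0.04032×(-3.21084)=-0.12947, 0.23387×(-1.45299)=-0.33981, 0.09677×(-2.33537)=-0.22600, 0.06452×(-2.74084)=-0.17683.
Sum = -1.72287, so H' = 1.723.

1.723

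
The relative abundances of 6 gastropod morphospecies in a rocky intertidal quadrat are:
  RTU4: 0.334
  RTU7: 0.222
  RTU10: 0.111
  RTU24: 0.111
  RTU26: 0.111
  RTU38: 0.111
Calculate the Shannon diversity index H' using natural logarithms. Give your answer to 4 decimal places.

1.6764

Each pᵢ ln pᵢ term (working shown to 6 dp, full precision carried): 0.334×(-1.096614)=-0.366269, 0.222×(-1.505078)=-0.334127, 0.111×(-2.198225)=-0.244003, 0.111×(-2.198225)=-0.244003, 0.111×(-2.198225)=-0.244003, 0.111×(-2.198225)=-0.244003.
Sum = -1.676408, so H' = 1.6764.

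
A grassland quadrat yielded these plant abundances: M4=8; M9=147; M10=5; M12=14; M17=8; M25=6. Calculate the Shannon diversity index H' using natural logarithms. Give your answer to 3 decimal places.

0.861

Total N = 8+147+5+14+8+6 = 188, so the proportions are 0.04255, 0.78191, 0.0266, 0.07447, 0.04255, 0.03191 (working shown to 5 dp, full precision carried).
Each pᵢ ln pᵢ term: 0.04255×(-3.15700)=-0.13434, 0.78191×(-0.24601)=-0.19236, 0.0266×(-3.62700)=-0.09646, 0.07447×(-2.59738)=-0.19342, 0.04255×(-3.15700)=-0.13434, 0.03191×(-3.44468)=-0.10994.
Sum = -0.86086, so H' = 0.861.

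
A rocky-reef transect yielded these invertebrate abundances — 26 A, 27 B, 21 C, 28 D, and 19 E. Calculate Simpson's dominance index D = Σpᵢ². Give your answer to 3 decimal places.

0.204

Total N = 26+27+21+28+19 = 121, so the proportions are 0.21488, 0.22314, 0.17355, 0.2314, 0.15702 (working shown to 5 dp, full precision carried).
D = 0.21488² + 0.22314² + 0.17355² + 0.2314² + 0.15702² = 0.04617 + 0.04979 + 0.03012 + 0.05355 + 0.02466 = 0.20429.
To 3 decimal places, D = 0.204.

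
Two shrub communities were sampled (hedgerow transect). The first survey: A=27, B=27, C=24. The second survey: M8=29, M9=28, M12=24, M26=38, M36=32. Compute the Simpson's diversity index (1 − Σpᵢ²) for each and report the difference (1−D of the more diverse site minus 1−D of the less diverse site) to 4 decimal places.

The first survey: N=78, proportions 0.346154, 0.346154, 0.307692, giving 1−D = 0.665680 (working shown to 6 dp, full precision carried).
The second survey: N=151, proportions 0.192053, 0.18543, 0.15894, 0.251656, 0.211921, giving 1−D = 0.795228.
Difference = |0.665680 − 0.795228| = 0.129548, i.e. 0.1295 to 4 decimal places.

0.1295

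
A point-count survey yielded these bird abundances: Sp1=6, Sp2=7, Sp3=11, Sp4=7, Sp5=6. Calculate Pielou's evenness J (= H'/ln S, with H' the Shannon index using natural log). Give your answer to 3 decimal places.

0.982

Total N = 6+7+11+7+6 = 37, so the proportions are 0.16216, 0.18919, 0.2973, 0.18919, 0.16216 (working shown to 5 dp, full precision carried).
H' = −Σ pᵢ ln pᵢ = −((-0.29500) + (-0.31500) + (-0.36063) + (-0.31500) + (-0.29500)) = 1.58063.
With S = 5 species, ln S = 1.60944, so J = 1.58063/1.60944 = 0.98210, i.e. 0.982 to 3 decimal places.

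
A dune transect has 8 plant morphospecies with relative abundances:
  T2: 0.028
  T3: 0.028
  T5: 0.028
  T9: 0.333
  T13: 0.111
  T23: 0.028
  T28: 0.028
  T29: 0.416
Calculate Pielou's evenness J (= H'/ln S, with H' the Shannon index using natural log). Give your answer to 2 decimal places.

H' = −Σ pᵢ ln pᵢ = −((-0.1001) + (-0.1001) + (-0.1001) + (-0.3662) + (-0.2440) + (-0.1001) + (-0.1001) + (-0.3649)) = 1.4756 (working shown to 4 dp, full precision carried).
With S = 8 species, ln S = 2.0794, so J = 1.4756/2.0794 = 0.7096, i.e. 0.71 to 2 decimal places.

0.71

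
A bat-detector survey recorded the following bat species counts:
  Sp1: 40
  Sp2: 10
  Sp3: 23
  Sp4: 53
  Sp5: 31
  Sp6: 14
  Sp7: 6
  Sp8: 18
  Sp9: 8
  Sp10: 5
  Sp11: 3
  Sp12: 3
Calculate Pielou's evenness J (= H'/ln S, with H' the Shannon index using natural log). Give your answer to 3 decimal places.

0.861

Total N = 40+10+23+53+31+14+6+18+8+5+3+3 = 214, so the proportions are 0.18692, 0.04673, 0.10748, 0.24766, 0.14486, 0.06542, 0.02804, 0.08411, 0.03738, 0.02336, 0.01402, 0.01402 (working shown to 5 dp, full precision carried).
H' = −Σ pᵢ ln pᵢ = −((-0.31348) + (-0.14315) + (-0.23972) + (-0.34566) + (-0.27987) + (-0.17840) + (-0.10021) + (-0.20823) + (-0.12286) + (-0.08777) + (-0.05982) + (-0.05982)) = 2.13899.
With S = 12 species, ln S = 2.48491, so J = 2.13899/2.48491 = 0.86079, i.e. 0.861 to 3 decimal places.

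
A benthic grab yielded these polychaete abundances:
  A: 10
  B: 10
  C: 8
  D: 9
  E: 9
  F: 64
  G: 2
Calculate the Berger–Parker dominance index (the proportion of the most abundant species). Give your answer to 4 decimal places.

0.5714

Total N = 10+10+8+9+9+64+2 = 112, so the proportions are 0.089286, 0.089286, 0.071429, 0.080357, 0.080357, 0.571429, 0.017857 (working shown to 6 dp, full precision carried).
The largest proportion is 0.571429, i.e. d = 0.5714 to 4 decimal places.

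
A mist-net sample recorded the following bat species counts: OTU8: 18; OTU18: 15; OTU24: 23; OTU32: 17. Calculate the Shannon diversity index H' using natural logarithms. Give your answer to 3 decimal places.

Total N = 18+15+23+17 = 73, so the proportions are 0.24658, 0.20548, 0.31507, 0.23288 (working shown to 5 dp, full precision carried).
Each pᵢ ln pᵢ term: 0.24658×(-1.40009)=-0.34523, 0.20548×(-1.58241)=-0.32515, 0.31507×(-1.15497)=-0.36389, 0.23288×(-1.45725)=-0.33936.
Sum = -1.37363, so H' = 1.374.

1.374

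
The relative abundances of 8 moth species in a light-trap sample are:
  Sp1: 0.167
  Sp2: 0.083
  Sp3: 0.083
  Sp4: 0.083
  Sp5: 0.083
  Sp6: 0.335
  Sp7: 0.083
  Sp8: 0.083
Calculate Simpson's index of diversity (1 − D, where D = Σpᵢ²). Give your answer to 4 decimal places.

0.8186

D = 0.167² + 0.083² + 0.083² + 0.083² + 0.083² + 0.335² + 0.083² + 0.083² = 0.027889 + 0.006889 + 0.006889 + 0.006889 + 0.006889 + 0.112225 + 0.006889 + 0.006889 = 0.181448 (working shown to 6 dp, full precision carried).
So 1 − D = 0.818552, i.e. 0.8186 to 4 decimal places.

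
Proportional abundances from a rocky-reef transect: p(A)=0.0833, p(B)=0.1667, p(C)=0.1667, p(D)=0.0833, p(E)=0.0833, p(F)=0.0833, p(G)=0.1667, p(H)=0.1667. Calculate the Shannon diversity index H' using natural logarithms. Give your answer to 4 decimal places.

2.0227

Each pᵢ ln pᵢ term (working shown to 6 dp, full precision carried): 0.0833×(-2.485307)=-0.207026, 0.1667×(-1.791559)=-0.298653, 0.1667×(-1.791559)=-0.298653, 0.0833×(-2.485307)=-0.207026, 0.0833×(-2.485307)=-0.207026, 0.0833×(-2.485307)=-0.207026, 0.1667×(-1.791559)=-0.298653, 0.1667×(-1.791559)=-0.298653.
Sum = -2.022716, so H' = 2.0227.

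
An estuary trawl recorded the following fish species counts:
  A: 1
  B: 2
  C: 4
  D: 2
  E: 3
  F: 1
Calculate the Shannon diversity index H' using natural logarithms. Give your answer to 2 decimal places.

Total N = 1+2+4+2+3+1 = 13, so the proportions are 0.0769, 0.1538, 0.3077, 0.1538, 0.2308, 0.0769 (working shown to 4 dp, full precision carried).
Each pᵢ ln pᵢ term: 0.0769×(-2.5649)=-0.1973, 0.1538×(-1.8718)=-0.2880, 0.3077×(-1.1787)=-0.3627, 0.1538×(-1.8718)=-0.2880, 0.2308×(-1.4663)=-0.3384, 0.0769×(-2.5649)=-0.1973.
Sum = -1.6716, so H' = 1.67.

1.67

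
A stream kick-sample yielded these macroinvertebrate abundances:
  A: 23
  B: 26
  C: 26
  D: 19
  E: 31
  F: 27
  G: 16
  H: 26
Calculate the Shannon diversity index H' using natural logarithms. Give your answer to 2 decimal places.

2.06

Total N = 23+26+26+19+31+27+16+26 = 194, so the proportions are 0.1186, 0.134, 0.134, 0.0979, 0.1598, 0.1392, 0.0825, 0.134 (working shown to 4 dp, full precision carried).
Each pᵢ ln pᵢ term: 0.1186×(-2.1324)=-0.2528, 0.134×(-2.0098)=-0.2693, 0.134×(-2.0098)=-0.2693, 0.0979×(-2.3234)=-0.2276, 0.1598×(-1.8339)=-0.2930, 0.1392×(-1.9720)=-0.2745, 0.0825×(-2.4953)=-0.2058, 0.134×(-2.0098)=-0.2693.
Sum = -2.0617, so H' = 2.06.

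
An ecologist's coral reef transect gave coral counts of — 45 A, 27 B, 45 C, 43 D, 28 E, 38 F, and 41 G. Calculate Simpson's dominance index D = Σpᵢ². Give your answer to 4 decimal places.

0.1478

Total N = 45+27+45+43+28+38+41 = 267, so the proportions are 0.168539, 0.101124, 0.168539, 0.161049, 0.104869, 0.142322, 0.153558 (working shown to 6 dp, full precision carried).
D = 0.168539² + 0.101124² + 0.168539² + 0.161049² + 0.104869² + 0.142322² + 0.153558² = 0.028406 + 0.010226 + 0.028406 + 0.025937 + 0.010997 + 0.020256 + 0.023580 = 0.147807.
To 4 decimal places, D = 0.1478.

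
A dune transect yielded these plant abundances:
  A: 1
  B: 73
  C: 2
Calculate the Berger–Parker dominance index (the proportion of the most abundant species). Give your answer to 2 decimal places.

Total N = 1+73+2 = 76, so the proportions are 0.0132, 0.9605, 0.0263 (working shown to 4 dp, full precision carried).
The largest proportion is 0.9605, i.e. d = 0.96 to 2 decimal places.

0.96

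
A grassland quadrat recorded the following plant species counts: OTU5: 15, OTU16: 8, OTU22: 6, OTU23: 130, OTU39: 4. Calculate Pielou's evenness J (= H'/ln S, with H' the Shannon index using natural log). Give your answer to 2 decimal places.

Total N = 15+8+6+130+4 = 163, so the proportions are 0.092, 0.0491, 0.0368, 0.7975, 0.0245 (working shown to 4 dp, full precision carried).
H' = −Σ pᵢ ln pᵢ = −((-0.2195) + (-0.1479) + (-0.1215) + (-0.1804) + (-0.0910)) = 0.7604.
With S = 5 species, ln S = 1.6094, so J = 0.7604/1.6094 = 0.4725, i.e. 0.47 to 2 decimal places.

0.47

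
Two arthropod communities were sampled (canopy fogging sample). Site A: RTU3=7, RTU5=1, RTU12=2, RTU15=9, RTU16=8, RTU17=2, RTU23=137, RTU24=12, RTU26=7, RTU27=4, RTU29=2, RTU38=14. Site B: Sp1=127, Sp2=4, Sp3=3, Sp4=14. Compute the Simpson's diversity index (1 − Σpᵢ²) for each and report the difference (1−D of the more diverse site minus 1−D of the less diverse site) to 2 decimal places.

0.29

Site A: N=205, proportions 0.03415, 0.00488, 0.00976, 0.0439, 0.03902, 0.00976, 0.66829, 0.05854, 0.03415, 0.01951, 0.00976, 0.06829, giving 1−D = 0.53882 (working shown to 5 dp, full precision carried).
Site B: N=148, proportions 0.85811, 0.02703, 0.02027, 0.09459, giving 1−D = 0.25356.
Difference = |0.53882 − 0.25356| = 0.28526, i.e. 0.29 to 2 decimal places.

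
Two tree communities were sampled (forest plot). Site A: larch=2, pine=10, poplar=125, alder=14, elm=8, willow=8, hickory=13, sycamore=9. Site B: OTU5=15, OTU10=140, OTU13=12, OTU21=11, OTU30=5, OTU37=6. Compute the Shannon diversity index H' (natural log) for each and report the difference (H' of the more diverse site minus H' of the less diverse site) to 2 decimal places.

Site A: N=189, proportions 0.0106, 0.0529, 0.6614, 0.0741, 0.0423, 0.0423, 0.0688, 0.0476, giving H' = 1.2667 (working shown to 4 dp, full precision carried).
Site B: N=189, proportions 0.0794, 0.7407, 0.0635, 0.0582, 0.0265, 0.0317, giving H' = 0.9696.
Difference = |1.2667 − 0.9696| = 0.2971, i.e. 0.30 to 2 decimal places.

0.30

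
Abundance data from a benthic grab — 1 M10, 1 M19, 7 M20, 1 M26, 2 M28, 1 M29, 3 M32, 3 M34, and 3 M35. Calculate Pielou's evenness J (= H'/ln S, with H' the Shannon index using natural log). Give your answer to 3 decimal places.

Total N = 1+1+7+1+2+1+3+3+3 = 22, so the proportions are 0.04545, 0.04545, 0.31818, 0.04545, 0.09091, 0.04545, 0.13636, 0.13636, 0.13636 (working shown to 5 dp, full precision carried).
H' = −Σ pᵢ ln pᵢ = −((-0.14050) + (-0.14050) + (-0.36436) + (-0.14050) + (-0.21799) + (-0.14050) + (-0.27170) + (-0.27170) + (-0.27170)) = 1.95944.
With S = 9 species, ln S = 2.19722, so J = 1.95944/2.19722 = 0.89178, i.e. 0.892 to 3 decimal places.

0.892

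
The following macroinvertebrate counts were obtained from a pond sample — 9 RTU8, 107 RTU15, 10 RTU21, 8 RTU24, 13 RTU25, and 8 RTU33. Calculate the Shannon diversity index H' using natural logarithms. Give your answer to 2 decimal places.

1.11

Total N = 9+107+10+8+13+8 = 155, so the proportions are 0.0581, 0.6903, 0.0645, 0.0516, 0.0839, 0.0516 (working shown to 4 dp, full precision carried).
Each pᵢ ln pᵢ term: 0.0581×(-2.8462)=-0.1653, 0.6903×(-0.3706)=-0.2558, 0.0645×(-2.7408)=-0.1768, 0.0516×(-2.9640)=-0.1530, 0.0839×(-2.4785)=-0.2079, 0.0516×(-2.9640)=-0.1530.
Sum = -1.1118, so H' = 1.11.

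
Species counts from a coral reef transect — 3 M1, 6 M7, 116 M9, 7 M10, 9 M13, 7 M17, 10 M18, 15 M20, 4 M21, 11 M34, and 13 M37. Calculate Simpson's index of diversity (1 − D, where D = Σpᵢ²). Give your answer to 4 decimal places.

Total N = 3+6+116+7+9+7+10+15+4+11+13 = 201, so the proportions are 0.014925, 0.029851, 0.577114, 0.034826, 0.044776, 0.034826, 0.049751, 0.074627, 0.0199, 0.054726, 0.064677 (working shown to 6 dp, full precision carried).
D = 0.014925² + 0.029851² + 0.577114² + 0.034826² + 0.044776² + 0.034826² + 0.049751² + 0.074627² + 0.0199² + 0.054726² + 0.064677² = 0.000223 + 0.000891 + 0.333061 + 0.001213 + 0.002005 + 0.001213 + 0.002475 + 0.005569 + 0.000396 + 0.002995 + 0.004183 = 0.354224.
So 1 − D = 0.645776, i.e. 0.6458 to 4 decimal places.

0.6458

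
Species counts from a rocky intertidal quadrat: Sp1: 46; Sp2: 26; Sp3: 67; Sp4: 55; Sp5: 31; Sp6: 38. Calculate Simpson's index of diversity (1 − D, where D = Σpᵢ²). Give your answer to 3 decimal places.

0.816

Total N = 46+26+67+55+31+38 = 263, so the proportions are 0.1749, 0.09886, 0.25475, 0.20913, 0.11787, 0.14449 (working shown to 5 dp, full precision carried).
D = 0.1749² + 0.09886² + 0.25475² + 0.20913² + 0.11787² + 0.14449² = 0.03059 + 0.00977 + 0.06490 + 0.04373 + 0.01389 + 0.02088 = 0.18377.
So 1 − D = 0.81623, i.e. 0.816 to 3 decimal places.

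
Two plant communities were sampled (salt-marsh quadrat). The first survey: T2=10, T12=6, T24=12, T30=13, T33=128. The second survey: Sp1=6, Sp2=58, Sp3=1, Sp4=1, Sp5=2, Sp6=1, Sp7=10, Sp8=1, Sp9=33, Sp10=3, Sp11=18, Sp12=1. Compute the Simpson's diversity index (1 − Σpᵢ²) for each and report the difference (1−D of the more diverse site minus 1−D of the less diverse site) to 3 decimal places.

The first survey: N=169, proportions 0.05917, 0.0355, 0.07101, 0.07692, 0.7574, giving 1−D = 0.41063 (working shown to 5 dp, full precision carried).
The second survey: N=135, proportions 0.04444, 0.42963, 0.00741, 0.00741, 0.01481, 0.00741, 0.07407, 0.00741, 0.24444, 0.02222, 0.13333, 0.00741, giving 1−D = 0.72944.
Difference = |0.41063 − 0.72944| = 0.31881, i.e. 0.319 to 3 decimal places.

0.319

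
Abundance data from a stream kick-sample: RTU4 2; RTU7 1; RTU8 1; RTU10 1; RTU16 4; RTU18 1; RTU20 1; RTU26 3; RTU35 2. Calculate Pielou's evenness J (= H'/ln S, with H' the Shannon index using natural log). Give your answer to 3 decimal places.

0.932

Total N = 2+1+1+1+4+1+1+3+2 = 16, so the proportions are 0.125, 0.0625, 0.0625, 0.0625, 0.25, 0.0625, 0.0625, 0.1875, 0.125 (working shown to 5 dp, full precision carried).
H' = −Σ pᵢ ln pᵢ = −((-0.25993) + (-0.17329) + (-0.17329) + (-0.17329) + (-0.34657) + (-0.17329) + (-0.17329) + (-0.31387) + (-0.25993)) = 2.04674.
With S = 9 species, ln S = 2.19722, so J = 2.04674/2.19722 = 0.93151, i.e. 0.932 to 3 decimal places.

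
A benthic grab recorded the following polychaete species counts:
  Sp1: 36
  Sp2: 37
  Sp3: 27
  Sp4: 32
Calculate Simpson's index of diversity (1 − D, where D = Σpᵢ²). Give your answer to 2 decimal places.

Total N = 36+37+27+32 = 132, so the proportions are 0.2727, 0.2803, 0.2045, 0.2424 (working shown to 4 dp, full precision carried).
D = 0.2727² + 0.2803² + 0.2045² + 0.2424² = 0.0744 + 0.0786 + 0.0418 + 0.0588 = 0.2536.
So 1 − D = 0.7464, i.e. 0.75 to 2 decimal places.

0.75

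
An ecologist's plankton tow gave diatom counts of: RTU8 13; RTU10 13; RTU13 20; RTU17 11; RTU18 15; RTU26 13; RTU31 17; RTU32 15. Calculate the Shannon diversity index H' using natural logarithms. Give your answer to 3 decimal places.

Total N = 13+13+20+11+15+13+17+15 = 117, so the proportions are 0.11111, 0.11111, 0.17094, 0.09402, 0.12821, 0.11111, 0.1453, 0.12821 (working shown to 5 dp, full precision carried).
Each pᵢ ln pᵢ term: 0.11111×(-2.19722)=-0.24414, 0.11111×(-2.19722)=-0.24414, 0.17094×(-1.76644)=-0.30196, 0.09402×(-2.36428)=-0.22228, 0.12821×(-2.05412)=-0.26335, 0.11111×(-2.19722)=-0.24414, 0.1453×(-1.92896)=-0.28028, 0.12821×(-2.05412)=-0.26335.
Sum = -2.06362, so H' = 2.064.

2.064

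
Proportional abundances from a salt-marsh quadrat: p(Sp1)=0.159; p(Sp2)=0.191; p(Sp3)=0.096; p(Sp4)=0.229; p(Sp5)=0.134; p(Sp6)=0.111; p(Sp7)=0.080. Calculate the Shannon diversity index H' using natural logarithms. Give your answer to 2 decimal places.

1.89

Each pᵢ ln pᵢ term (working shown to 4 dp, full precision carried): 0.159×(-1.8389)=-0.2924, 0.191×(-1.6555)=-0.3162, 0.096×(-2.3434)=-0.2250, 0.229×(-1.4740)=-0.3376, 0.134×(-2.0099)=-0.2693, 0.111×(-2.1982)=-0.2440, 0.08×(-2.5257)=-0.2021.
Sum = -1.8865, so H' = 1.89.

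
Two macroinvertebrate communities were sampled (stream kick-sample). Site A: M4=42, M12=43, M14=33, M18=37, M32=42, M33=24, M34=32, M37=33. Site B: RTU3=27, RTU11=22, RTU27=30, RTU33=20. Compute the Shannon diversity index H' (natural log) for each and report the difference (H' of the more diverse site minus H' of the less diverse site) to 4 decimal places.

0.6907

Site A: N=286, proportions 0.146853, 0.15035, 0.115385, 0.129371, 0.146853, 0.083916, 0.111888, 0.115385, giving H' = 2.064222 (working shown to 6 dp, full precision carried).
Site B: N=99, proportions 0.272727, 0.222222, 0.30303, 0.20202, giving H' = 1.373493.
Difference = |2.064222 − 1.373493| = 0.690729, i.e. 0.6907 to 4 decimal places.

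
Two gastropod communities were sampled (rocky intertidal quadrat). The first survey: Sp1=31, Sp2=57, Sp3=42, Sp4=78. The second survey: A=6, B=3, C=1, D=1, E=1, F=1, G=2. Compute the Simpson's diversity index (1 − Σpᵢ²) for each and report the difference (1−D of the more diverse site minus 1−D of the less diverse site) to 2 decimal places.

0.04

The first survey: N=208, proportions 0.14904, 0.27404, 0.20192, 0.375, giving 1−D = 0.72129 (working shown to 5 dp, full precision carried).
The second survey: N=15, proportions 0.4, 0.2, 0.06667, 0.06667, 0.06667, 0.06667, 0.13333, giving 1−D = 0.76444.
Difference = |0.72129 − 0.76444| = 0.04315, i.e. 0.04 to 2 decimal places.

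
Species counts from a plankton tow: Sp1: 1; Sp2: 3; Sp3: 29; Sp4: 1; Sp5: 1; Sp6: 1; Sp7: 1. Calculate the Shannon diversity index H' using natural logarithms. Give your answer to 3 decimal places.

Total N = 1+3+29+1+1+1+1 = 37, so the proportions are 0.02703, 0.08108, 0.78378, 0.02703, 0.02703, 0.02703, 0.02703 (working shown to 5 dp, full precision carried).
Each pᵢ ln pᵢ term: 0.02703×(-3.61092)=-0.09759, 0.08108×(-2.51231)=-0.20370, 0.78378×(-0.24362)=-0.19095, 0.02703×(-3.61092)=-0.09759, 0.02703×(-3.61092)=-0.09759, 0.02703×(-3.61092)=-0.09759, 0.02703×(-3.61092)=-0.09759.
Sum = -0.88261, so H' = 0.883.

0.883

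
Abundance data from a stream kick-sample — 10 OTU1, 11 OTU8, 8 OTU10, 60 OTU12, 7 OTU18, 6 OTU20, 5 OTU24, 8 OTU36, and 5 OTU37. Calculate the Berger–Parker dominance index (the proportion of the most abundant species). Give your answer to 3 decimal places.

0.500

Total N = 10+11+8+60+7+6+5+8+5 = 120, so the proportions are 0.08333, 0.09167, 0.06667, 0.5, 0.05833, 0.05, 0.04167, 0.06667, 0.04167 (working shown to 5 dp, full precision carried).
The largest proportion is 0.5, i.e. d = 0.500 to 3 decimal places.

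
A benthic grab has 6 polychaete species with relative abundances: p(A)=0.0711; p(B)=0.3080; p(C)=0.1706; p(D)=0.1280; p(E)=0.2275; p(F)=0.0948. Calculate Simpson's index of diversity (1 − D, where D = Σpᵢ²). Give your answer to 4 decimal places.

0.7938

D = 0.0711² + 0.308² + 0.1706² + 0.128² + 0.2275² + 0.0948² = 0.0050552 + 0.0948640 + 0.0291044 + 0.0163840 + 0.0517563 + 0.0089870 = 0.2061509 (working shown to 7 dp, full precision carried).
So 1 − D = 0.7938491, i.e. 0.7938 to 4 decimal places.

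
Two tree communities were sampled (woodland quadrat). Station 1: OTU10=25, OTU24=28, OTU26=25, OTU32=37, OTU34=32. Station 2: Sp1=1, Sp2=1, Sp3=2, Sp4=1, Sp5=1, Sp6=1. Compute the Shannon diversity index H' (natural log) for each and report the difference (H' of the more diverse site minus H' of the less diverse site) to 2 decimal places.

Station 1: N=147, proportions 0.1701, 0.1905, 0.1701, 0.2517, 0.2177, giving H' = 1.5976 (working shown to 4 dp, full precision carried).
Station 2: N=7, proportions 0.1429, 0.1429, 0.2857, 0.1429, 0.1429, 0.1429, giving H' = 1.7479.
Difference = |1.5976 − 1.7479| = 0.1503, i.e. 0.15 to 2 decimal places.

0.15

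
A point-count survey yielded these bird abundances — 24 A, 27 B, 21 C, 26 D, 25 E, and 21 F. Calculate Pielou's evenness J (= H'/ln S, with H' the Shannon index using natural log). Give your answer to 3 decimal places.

0.997

Total N = 24+27+21+26+25+21 = 144, so the proportions are 0.16667, 0.1875, 0.14583, 0.18056, 0.17361, 0.14583 (working shown to 5 dp, full precision carried).
H' = −Σ pᵢ ln pᵢ = −((-0.29863) + (-0.31387) + (-0.28077) + (-0.30906) + (-0.30398) + (-0.28077)) = 1.78708.
With S = 6 species, ln S = 1.79176, so J = 1.78708/1.79176 = 0.99739, i.e. 0.997 to 3 decimal places.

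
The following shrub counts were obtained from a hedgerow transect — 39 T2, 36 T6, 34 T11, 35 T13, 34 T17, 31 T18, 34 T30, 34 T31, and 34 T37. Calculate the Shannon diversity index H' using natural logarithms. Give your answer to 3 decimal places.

2.196

Total N = 39+36+34+35+34+31+34+34+34 = 311, so the proportions are 0.1254, 0.11576, 0.10932, 0.11254, 0.10932, 0.09968, 0.10932, 0.10932, 0.10932 (working shown to 5 dp, full precision carried).
Each pᵢ ln pᵢ term: 0.1254×(-2.07623)=-0.26036, 0.11576×(-2.15627)=-0.24960, 0.10932×(-2.21343)=-0.24198, 0.11254×(-2.18444)=-0.24584, 0.10932×(-2.21343)=-0.24198, 0.09968×(-2.30581)=-0.22984, 0.10932×(-2.21343)=-0.24198, 0.10932×(-2.21343)=-0.24198, 0.10932×(-2.21343)=-0.24198.
Sum = -2.19556, so H' = 2.196.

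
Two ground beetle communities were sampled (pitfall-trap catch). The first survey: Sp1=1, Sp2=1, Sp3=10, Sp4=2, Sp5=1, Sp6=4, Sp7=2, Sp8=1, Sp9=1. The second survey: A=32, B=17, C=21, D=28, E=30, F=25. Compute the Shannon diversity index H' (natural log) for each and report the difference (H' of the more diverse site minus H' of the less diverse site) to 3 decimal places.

0.003

The first survey: N=23, proportions 0.043478, 0.043478, 0.434783, 0.086957, 0.043478, 0.173913, 0.086957, 0.043478, 0.043478, giving H' = 1.772728 (working shown to 6 dp, full precision carried).
The second survey: N=153, proportions 0.20915, 0.111111, 0.137255, 0.183007, 0.196078, 0.163399, giving H' = 1.770224.
Difference = |1.772728 − 1.770224| = 0.002504, i.e. 0.003 to 3 decimal places.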